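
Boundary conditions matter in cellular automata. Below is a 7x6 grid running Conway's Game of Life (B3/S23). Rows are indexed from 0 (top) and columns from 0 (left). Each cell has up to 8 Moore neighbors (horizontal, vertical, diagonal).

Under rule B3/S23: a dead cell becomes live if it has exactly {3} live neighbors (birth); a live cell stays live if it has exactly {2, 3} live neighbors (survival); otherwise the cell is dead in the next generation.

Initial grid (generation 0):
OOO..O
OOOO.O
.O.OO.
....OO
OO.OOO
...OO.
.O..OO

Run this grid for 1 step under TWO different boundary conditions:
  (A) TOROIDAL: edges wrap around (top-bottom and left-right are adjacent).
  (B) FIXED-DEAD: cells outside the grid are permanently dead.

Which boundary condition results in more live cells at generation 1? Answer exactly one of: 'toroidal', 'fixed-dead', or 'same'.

Answer: fixed-dead

Derivation:
Under TOROIDAL boundary, generation 1:
......
......
.O....
.O....
O.O...
.O....
.O....
Population = 6

Under FIXED-DEAD boundary, generation 1:
O..OO.
.....O
OO....
OO....
..O...
OO....
...OOO
Population = 14

Comparison: toroidal=6, fixed-dead=14 -> fixed-dead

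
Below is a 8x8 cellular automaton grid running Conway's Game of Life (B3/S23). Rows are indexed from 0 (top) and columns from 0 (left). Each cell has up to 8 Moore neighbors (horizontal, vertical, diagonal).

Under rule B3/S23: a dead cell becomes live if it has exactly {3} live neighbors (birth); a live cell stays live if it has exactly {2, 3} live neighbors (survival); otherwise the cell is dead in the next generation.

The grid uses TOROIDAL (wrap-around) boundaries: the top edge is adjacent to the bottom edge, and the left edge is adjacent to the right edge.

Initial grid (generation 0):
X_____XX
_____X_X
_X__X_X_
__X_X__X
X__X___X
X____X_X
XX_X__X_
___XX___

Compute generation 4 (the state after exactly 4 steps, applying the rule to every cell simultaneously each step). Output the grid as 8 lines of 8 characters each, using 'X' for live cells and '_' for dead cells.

Answer: XXX____X
___X___X
X_X____X
__X____X
X_____XX
_X____X_
______XX
________

Derivation:
Simulating step by step:
Generation 0 (given above): 23 live cells
Generation 1: 34 live cells
X___XXXX
_____X__
X__XX_XX
_XX_XXXX
_X_XX___
__X_X___
XXXX_XX_
_XXXXXX_
Generation 2: 17 live cells
XXX____X
___X____
XXXX____
_X______
XX____X_
X_______
X_____XX
________
Generation 3: 16 live cells
XXX_____
___X___X
XX_X____
_______X
XX_____X
______X_
X______X
______X_
Generation 4: 18 live cells
(generation 4 grid is the final answer)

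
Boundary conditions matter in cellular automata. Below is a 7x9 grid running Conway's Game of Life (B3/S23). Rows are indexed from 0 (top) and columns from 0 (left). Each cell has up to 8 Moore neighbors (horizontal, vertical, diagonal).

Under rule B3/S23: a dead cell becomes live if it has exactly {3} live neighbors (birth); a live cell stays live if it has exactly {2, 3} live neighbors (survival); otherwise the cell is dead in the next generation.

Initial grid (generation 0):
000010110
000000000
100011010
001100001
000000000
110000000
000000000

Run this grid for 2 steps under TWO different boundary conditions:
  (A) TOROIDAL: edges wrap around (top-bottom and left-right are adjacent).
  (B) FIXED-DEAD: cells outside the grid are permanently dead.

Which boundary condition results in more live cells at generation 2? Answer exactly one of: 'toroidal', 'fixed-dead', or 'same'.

Answer: toroidal

Derivation:
Under TOROIDAL boundary, generation 2:
000000000
000110011
100001001
010010001
111100000
010000000
000000000
Population = 15

Under FIXED-DEAD boundary, generation 2:
000000000
000110000
000001000
000010000
001100000
000000000
000000000
Population = 6

Comparison: toroidal=15, fixed-dead=6 -> toroidal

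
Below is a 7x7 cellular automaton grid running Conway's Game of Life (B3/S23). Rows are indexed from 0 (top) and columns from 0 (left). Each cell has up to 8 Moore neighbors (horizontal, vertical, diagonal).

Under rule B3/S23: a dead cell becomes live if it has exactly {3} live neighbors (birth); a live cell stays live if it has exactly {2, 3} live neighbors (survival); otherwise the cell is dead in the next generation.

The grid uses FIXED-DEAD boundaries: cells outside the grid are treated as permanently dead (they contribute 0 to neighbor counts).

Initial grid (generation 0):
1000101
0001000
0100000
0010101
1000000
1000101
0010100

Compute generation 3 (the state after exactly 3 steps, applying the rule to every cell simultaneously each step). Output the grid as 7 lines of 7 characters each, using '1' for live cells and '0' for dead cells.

Answer: 0000000
0000000
0010000
1101000
1101100
0111000
0000000

Derivation:
Simulating step by step:
Generation 0 (given above): 14 live cells
Generation 1: 10 live cells
0000000
0000000
0011000
0100000
0101000
0101010
0001010
Generation 2: 8 live cells
0000000
0000000
0010000
0101000
1100100
0001000
0010000
Generation 3: 11 live cells
(generation 3 grid is the final answer)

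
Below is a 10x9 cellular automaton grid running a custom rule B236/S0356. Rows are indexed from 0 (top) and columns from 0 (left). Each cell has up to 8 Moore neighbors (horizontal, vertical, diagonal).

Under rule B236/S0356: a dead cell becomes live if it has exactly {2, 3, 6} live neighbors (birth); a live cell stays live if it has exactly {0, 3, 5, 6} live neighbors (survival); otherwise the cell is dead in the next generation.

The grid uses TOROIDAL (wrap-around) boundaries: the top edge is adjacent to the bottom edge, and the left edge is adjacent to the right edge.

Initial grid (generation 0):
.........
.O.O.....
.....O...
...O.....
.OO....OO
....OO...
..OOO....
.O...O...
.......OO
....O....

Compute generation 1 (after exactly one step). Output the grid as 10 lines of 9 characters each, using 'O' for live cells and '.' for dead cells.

Simulating step by step:
Generation 0 (given above): 18 live cells
Generation 1: 46 live cells
(generation 1 grid is the final answer)

Answer: ..OOO....
.OOOO....
..OOOO...
OOO.O.OOO
O..OOOO..
OO..O.OOO
.O.O..O..
O.OOO.OOO
O...OOO..
....O..OO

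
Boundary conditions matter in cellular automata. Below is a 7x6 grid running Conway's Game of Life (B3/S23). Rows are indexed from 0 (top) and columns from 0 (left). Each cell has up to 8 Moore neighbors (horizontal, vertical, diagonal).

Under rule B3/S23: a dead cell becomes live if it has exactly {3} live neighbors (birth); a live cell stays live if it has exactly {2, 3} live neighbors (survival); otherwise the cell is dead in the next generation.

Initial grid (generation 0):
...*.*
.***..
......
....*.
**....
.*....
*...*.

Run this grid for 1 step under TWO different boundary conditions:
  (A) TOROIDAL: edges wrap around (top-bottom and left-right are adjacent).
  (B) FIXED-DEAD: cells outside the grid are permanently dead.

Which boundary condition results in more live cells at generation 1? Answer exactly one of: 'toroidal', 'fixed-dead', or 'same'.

Answer: toroidal

Derivation:
Under TOROIDAL boundary, generation 1:
**.*.*
..***.
..**..
......
**....
.*...*
*...**
Population = 16

Under FIXED-DEAD boundary, generation 1:
...**.
..***.
..**..
......
**....
.*....
......
Population = 10

Comparison: toroidal=16, fixed-dead=10 -> toroidal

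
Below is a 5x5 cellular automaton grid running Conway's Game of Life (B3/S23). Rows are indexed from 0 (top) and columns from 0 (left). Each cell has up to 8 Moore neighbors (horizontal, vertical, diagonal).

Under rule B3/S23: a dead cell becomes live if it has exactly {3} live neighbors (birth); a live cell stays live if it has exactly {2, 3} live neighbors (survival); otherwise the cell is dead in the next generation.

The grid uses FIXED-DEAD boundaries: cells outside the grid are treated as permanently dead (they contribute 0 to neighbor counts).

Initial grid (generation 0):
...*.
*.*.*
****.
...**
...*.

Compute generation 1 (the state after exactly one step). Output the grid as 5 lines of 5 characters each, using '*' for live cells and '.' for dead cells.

Simulating step by step:
Generation 0 (given above): 11 live cells
Generation 1: 8 live cells
(generation 1 grid is the final answer)

Answer: ...*.
*...*
*....
.*..*
...**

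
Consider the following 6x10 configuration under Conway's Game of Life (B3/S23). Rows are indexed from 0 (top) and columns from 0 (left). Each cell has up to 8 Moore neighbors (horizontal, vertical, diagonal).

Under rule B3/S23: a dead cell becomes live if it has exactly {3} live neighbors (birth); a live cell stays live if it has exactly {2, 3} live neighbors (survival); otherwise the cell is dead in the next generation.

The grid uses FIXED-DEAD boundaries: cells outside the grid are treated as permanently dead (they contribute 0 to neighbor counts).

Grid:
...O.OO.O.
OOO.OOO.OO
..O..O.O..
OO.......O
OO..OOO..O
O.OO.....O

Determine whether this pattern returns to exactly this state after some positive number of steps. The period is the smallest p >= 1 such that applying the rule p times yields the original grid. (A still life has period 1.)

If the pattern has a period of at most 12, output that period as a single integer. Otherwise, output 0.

Simulating and comparing each generation to the original:
Gen 0 (original, given above): 28 live cells
Gen 1: 30 live cells, differs from original
Gen 2: 19 live cells, differs from original
Gen 3: 17 live cells, differs from original
Gen 4: 13 live cells, differs from original
Gen 5: 15 live cells, differs from original
Gen 6: 12 live cells, differs from original
Gen 7: 6 live cells, differs from original
Gen 8: 4 live cells, differs from original
Gen 9: 0 live cells, differs from original
Gen 10: 0 live cells, differs from original
Gen 11: 0 live cells, differs from original
Gen 12: 0 live cells, differs from original
No period found within 12 steps.

Answer: 0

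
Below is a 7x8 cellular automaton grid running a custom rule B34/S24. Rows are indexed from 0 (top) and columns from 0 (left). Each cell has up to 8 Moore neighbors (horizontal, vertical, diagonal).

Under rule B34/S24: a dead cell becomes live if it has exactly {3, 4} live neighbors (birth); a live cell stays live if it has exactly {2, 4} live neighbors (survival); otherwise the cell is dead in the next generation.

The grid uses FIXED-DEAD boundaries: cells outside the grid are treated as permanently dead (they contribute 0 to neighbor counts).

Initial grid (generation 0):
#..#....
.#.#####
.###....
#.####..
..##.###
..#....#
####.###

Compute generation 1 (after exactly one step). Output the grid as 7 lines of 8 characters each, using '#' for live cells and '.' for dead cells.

Answer: ..#####.
#..####.
##....#.
......#.
.##...##
....##.#
...#...#

Derivation:
Simulating step by step:
Generation 0 (given above): 30 live cells
Generation 1: 23 live cells
(generation 1 grid is the final answer)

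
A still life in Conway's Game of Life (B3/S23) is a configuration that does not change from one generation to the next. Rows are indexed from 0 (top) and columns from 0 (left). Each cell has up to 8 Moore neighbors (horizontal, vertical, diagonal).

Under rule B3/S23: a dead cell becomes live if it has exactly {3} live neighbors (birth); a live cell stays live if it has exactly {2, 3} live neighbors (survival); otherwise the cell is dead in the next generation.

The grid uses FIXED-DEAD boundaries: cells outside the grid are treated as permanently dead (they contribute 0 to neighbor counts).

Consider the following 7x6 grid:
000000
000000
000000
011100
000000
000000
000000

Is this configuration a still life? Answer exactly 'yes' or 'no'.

Compute generation 1 and compare to generation 0 (given above):
Generation 1:
000000
000000
001000
001000
001000
000000
000000
Cell (2,2) differs: gen0=0 vs gen1=1 -> NOT a still life.

Answer: no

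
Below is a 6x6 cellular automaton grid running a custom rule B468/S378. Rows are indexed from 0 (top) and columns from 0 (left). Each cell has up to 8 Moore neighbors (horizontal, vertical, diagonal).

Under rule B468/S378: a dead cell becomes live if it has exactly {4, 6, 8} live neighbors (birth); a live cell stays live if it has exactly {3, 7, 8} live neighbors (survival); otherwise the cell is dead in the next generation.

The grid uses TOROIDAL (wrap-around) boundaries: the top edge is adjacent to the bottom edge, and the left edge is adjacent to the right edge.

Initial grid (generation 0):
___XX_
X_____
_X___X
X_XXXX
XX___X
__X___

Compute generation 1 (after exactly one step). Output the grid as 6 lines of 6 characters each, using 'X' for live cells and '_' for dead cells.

Simulating step by step:
Generation 0 (given above): 14 live cells
Generation 1: 6 live cells
(generation 1 grid is the final answer)

Answer: ______
______
_X__X_
__X___
__XXX_
______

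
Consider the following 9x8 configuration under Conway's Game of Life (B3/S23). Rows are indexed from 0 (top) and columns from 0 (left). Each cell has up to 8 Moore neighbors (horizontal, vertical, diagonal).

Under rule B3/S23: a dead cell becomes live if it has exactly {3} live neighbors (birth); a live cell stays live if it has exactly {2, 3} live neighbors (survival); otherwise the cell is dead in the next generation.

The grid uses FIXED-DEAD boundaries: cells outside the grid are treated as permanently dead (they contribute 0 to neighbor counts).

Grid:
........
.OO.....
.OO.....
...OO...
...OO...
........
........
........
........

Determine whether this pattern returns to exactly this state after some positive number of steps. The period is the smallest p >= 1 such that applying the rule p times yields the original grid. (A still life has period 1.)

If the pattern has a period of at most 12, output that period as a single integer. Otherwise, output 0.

Answer: 2

Derivation:
Simulating and comparing each generation to the original:
Gen 0 (original, given above): 8 live cells
Gen 1: 6 live cells, differs from original
Gen 2: 8 live cells, MATCHES original -> period = 2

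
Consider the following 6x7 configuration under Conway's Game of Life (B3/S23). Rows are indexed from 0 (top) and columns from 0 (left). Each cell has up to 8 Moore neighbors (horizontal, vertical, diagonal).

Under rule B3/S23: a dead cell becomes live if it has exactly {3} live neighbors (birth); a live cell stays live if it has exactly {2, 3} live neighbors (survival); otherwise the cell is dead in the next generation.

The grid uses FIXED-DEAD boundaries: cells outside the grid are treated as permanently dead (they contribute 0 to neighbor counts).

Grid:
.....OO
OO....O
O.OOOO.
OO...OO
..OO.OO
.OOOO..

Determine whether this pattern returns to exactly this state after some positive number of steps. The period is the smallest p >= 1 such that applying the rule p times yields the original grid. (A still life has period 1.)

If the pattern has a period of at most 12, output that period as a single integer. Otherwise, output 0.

Answer: 0

Derivation:
Simulating and comparing each generation to the original:
Gen 0 (original, given above): 22 live cells
Gen 1: 16 live cells, differs from original
Gen 2: 14 live cells, differs from original
Gen 3: 18 live cells, differs from original
Gen 4: 10 live cells, differs from original
Gen 5: 8 live cells, differs from original
Gen 6: 5 live cells, differs from original
Gen 7: 3 live cells, differs from original
Gen 8: 2 live cells, differs from original
Gen 9: 0 live cells, differs from original
Gen 10: 0 live cells, differs from original
Gen 11: 0 live cells, differs from original
Gen 12: 0 live cells, differs from original
No period found within 12 steps.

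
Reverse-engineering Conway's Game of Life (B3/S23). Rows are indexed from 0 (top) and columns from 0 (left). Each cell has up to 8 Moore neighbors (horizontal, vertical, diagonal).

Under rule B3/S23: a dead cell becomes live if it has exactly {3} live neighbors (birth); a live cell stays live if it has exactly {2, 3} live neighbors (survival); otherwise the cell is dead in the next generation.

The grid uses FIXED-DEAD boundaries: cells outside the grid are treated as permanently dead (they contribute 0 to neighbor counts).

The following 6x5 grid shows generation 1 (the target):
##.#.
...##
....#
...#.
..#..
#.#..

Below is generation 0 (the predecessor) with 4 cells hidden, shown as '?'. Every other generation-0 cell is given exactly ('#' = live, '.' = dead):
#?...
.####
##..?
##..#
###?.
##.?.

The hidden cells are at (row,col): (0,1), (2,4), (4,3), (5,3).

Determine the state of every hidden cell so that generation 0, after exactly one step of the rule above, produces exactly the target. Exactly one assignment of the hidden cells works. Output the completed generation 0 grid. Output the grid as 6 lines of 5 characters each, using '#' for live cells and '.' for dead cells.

Hidden generation-0 cells (in order): (0,1), (2,4), (4,3), (5,3).
A hidden cell only influences target cells in its own 3x3 neighborhood. Try each of the 2^4 = 16 assignments, step the completed generation 0 forward once under B3/S23, and compare with the target:
  (0,1)=. (2,4)=. (4,3)=. (5,3)=. -> step gives (0,0)='.' but target has '#' -> reject
  (0,1)=. (2,4)=. (4,3)=. (5,3)=# -> step gives (0,0)='.' but target has '#' -> reject
  (0,1)=. (2,4)=. (4,3)=# (5,3)=. -> step gives (0,0)='.' but target has '#' -> reject
  (0,1)=. (2,4)=. (4,3)=# (5,3)=# -> step gives (0,0)='.' but target has '#' -> reject
  (0,1)=. (2,4)=# (4,3)=. (5,3)=. -> step gives (0,0)='.' but target has '#' -> reject
  (0,1)=. (2,4)=# (4,3)=. (5,3)=# -> step gives (0,0)='.' but target has '#' -> reject
  (0,1)=. (2,4)=# (4,3)=# (5,3)=. -> step gives (0,0)='.' but target has '#' -> reject
  (0,1)=. (2,4)=# (4,3)=# (5,3)=# -> step gives (0,0)='.' but target has '#' -> reject
  (0,1)=# (2,4)=. (4,3)=. (5,3)=. -> step gives (1,4)='.' but target has '#' -> reject
  (0,1)=# (2,4)=. (4,3)=. (5,3)=# -> step gives (1,4)='.' but target has '#' -> reject
  (0,1)=# (2,4)=. (4,3)=# (5,3)=. -> step gives (1,4)='.' but target has '#' -> reject
  (0,1)=# (2,4)=. (4,3)=# (5,3)=# -> step gives (1,4)='.' but target has '#' -> reject
  (0,1)=# (2,4)=# (4,3)=. (5,3)=. -> step reproduces the target at every cell -> ACCEPT
  (0,1)=# (2,4)=# (4,3)=. (5,3)=# -> step gives (4,2)='.' but target has '#' -> reject
  (0,1)=# (2,4)=# (4,3)=# (5,3)=. -> step gives (3,3)='.' but target has '#' -> reject
  (0,1)=# (2,4)=# (4,3)=# (5,3)=# -> step gives (3,3)='.' but target has '#' -> reject
Unique solution: (0,1)=live, (2,4)=live, (4,3)=dead, (5,3)=dead.
Check: live-neighbor counts of every cell in the completed generation 0:
23432
55432
45553
56431
56321
34310
Applying B3/S23 to generation 0 with these counts gives:
##.#.
...##
....#
...#.
..#..
#.#..
which matches the target exactly.

Answer: ##...
.####
##..#
##..#
###..
##...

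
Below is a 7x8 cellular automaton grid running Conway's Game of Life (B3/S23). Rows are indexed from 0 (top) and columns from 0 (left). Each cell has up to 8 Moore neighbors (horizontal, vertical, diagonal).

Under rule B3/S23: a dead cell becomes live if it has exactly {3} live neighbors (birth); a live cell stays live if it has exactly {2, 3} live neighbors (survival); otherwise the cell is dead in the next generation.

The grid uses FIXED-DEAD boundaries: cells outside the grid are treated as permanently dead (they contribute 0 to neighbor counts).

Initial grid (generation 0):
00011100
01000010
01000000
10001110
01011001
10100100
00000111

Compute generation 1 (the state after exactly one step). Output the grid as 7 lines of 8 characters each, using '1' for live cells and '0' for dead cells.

Simulating step by step:
Generation 0 (given above): 20 live cells
Generation 1: 26 live cells
(generation 1 grid is the final answer)

Answer: 00001100
00101100
11000010
11111110
11110000
01110101
00000110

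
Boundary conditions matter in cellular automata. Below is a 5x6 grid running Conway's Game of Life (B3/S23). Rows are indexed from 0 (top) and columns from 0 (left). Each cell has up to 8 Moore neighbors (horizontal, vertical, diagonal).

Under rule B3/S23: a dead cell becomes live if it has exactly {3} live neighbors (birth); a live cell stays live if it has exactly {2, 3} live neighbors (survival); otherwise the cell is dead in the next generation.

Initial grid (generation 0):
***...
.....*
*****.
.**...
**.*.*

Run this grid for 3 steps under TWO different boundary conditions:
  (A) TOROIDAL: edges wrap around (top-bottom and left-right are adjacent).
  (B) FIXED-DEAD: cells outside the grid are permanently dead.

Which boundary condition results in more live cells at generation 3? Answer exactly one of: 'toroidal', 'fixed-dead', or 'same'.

Under TOROIDAL boundary, generation 3:
......
......
**...*
..**.*
...**.
Population = 8

Under FIXED-DEAD boundary, generation 3:
......
...**.
..***.
......
......
Population = 5

Comparison: toroidal=8, fixed-dead=5 -> toroidal

Answer: toroidal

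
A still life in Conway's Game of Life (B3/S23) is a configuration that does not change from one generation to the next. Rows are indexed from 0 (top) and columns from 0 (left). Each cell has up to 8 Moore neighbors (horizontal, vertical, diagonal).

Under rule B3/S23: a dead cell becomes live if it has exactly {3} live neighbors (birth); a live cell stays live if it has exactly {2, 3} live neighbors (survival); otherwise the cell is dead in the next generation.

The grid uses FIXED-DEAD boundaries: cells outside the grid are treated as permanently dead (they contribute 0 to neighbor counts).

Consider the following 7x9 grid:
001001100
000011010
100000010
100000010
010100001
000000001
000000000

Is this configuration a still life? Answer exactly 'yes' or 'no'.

Answer: no

Derivation:
Compute generation 1 and compare to generation 0 (given above):
Generation 1:
000011100
000011010
000000011
110000011
000000011
000000000
000000000
Cell (0,2) differs: gen0=1 vs gen1=0 -> NOT a still life.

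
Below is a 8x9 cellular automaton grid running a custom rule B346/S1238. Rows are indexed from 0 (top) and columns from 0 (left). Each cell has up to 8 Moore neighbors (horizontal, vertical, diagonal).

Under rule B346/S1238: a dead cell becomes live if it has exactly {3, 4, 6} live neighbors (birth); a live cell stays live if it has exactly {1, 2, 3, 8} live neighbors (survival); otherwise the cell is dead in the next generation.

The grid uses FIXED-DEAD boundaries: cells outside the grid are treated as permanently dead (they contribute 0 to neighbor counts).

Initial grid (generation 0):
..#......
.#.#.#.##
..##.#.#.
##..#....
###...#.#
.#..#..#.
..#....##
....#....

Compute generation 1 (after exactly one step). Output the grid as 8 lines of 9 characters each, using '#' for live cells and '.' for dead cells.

Simulating step by step:
Generation 0 (given above): 25 live cells
Generation 1: 36 live cells
(generation 1 grid is the final answer)

Answer: ..#......
.#.######
##.#.####
#..#####.
..##.####
#.##..#.#
..##...##
.........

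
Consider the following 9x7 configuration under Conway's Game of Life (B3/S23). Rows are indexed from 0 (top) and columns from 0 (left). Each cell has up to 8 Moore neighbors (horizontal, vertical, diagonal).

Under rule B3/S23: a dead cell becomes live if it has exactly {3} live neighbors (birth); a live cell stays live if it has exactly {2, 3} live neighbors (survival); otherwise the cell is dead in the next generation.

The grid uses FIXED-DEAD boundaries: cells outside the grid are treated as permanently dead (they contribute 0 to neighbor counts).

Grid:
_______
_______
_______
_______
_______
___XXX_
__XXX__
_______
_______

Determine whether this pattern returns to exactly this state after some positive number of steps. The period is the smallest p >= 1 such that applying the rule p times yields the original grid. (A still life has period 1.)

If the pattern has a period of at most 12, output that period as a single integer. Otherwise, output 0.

Answer: 2

Derivation:
Simulating and comparing each generation to the original:
Gen 0 (original, given above): 6 live cells
Gen 1: 6 live cells, differs from original
Gen 2: 6 live cells, MATCHES original -> period = 2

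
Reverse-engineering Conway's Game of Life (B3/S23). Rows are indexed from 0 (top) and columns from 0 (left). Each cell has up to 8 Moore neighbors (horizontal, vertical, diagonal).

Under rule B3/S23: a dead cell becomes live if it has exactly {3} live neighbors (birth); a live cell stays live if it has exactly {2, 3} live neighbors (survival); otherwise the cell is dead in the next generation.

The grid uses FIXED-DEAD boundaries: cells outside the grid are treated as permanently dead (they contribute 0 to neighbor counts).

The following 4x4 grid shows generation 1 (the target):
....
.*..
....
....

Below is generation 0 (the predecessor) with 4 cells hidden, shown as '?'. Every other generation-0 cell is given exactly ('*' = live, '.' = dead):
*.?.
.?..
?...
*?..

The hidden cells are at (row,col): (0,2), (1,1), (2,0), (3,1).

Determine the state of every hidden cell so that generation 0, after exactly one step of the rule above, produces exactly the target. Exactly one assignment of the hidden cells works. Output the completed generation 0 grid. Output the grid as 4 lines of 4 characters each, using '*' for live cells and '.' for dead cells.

Answer: *.*.
....
*...
*...

Derivation:
Hidden generation-0 cells (in order): (0,2), (1,1), (2,0), (3,1).
A hidden cell only influences target cells in its own 3x3 neighborhood. Try each of the 2^4 = 16 assignments, step the completed generation 0 forward once under B3/S23, and compare with the target:
  (0,2)=. (1,1)=. (2,0)=. (3,1)=. -> step gives (1,1)='.' but target has '*' -> reject
  (0,2)=. (1,1)=. (2,0)=. (3,1)=* -> step gives (1,1)='.' but target has '*' -> reject
  (0,2)=. (1,1)=. (2,0)=* (3,1)=. -> step gives (1,1)='.' but target has '*' -> reject
  (0,2)=. (1,1)=. (2,0)=* (3,1)=* -> step gives (1,1)='.' but target has '*' -> reject
  (0,2)=. (1,1)=* (2,0)=. (3,1)=. -> step gives (1,1)='.' but target has '*' -> reject
  (0,2)=. (1,1)=* (2,0)=. (3,1)=* -> step gives (1,1)='.' but target has '*' -> reject
  (0,2)=. (1,1)=* (2,0)=* (3,1)=. -> step gives (1,0)='*' but target has '.' -> reject
  (0,2)=. (1,1)=* (2,0)=* (3,1)=* -> step gives (1,0)='*' but target has '.' -> reject
  (0,2)=* (1,1)=. (2,0)=. (3,1)=. -> step gives (1,1)='.' but target has '*' -> reject
  (0,2)=* (1,1)=. (2,0)=. (3,1)=* -> step gives (1,1)='.' but target has '*' -> reject
  (0,2)=* (1,1)=. (2,0)=* (3,1)=. -> step reproduces the target at every cell -> ACCEPT
  (0,2)=* (1,1)=. (2,0)=* (3,1)=* -> step gives (2,0)='*' but target has '.' -> reject
  (0,2)=* (1,1)=* (2,0)=. (3,1)=. -> step gives (0,1)='*' but target has '.' -> reject
  (0,2)=* (1,1)=* (2,0)=. (3,1)=* -> step gives (0,1)='*' but target has '.' -> reject
  (0,2)=* (1,1)=* (2,0)=* (3,1)=. -> step gives (0,1)='*' but target has '.' -> reject
  (0,2)=* (1,1)=* (2,0)=* (3,1)=* -> step gives (0,1)='*' but target has '.' -> reject
Unique solution: (0,2)=live, (1,1)=dead, (2,0)=live, (3,1)=dead.
Check: live-neighbor counts of every cell in the completed generation 0:
0201
2311
1200
1200
Applying B3/S23 to generation 0 with these counts gives:
....
.*..
....
....
which matches the target exactly.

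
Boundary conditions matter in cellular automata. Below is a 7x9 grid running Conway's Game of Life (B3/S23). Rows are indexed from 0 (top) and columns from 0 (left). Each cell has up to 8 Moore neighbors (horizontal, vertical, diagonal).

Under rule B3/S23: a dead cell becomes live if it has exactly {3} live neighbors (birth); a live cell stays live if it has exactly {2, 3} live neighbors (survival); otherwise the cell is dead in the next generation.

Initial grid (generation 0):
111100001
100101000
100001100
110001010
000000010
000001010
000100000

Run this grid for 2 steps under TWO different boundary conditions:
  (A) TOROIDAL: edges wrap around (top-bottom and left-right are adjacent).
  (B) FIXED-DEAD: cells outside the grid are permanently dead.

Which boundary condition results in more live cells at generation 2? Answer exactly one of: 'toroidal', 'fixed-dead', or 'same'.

Under TOROIDAL boundary, generation 2:
010101011
011001101
110001001
110000000
000000011
100000011
010110011
Population = 26

Under FIXED-DEAD boundary, generation 2:
111111000
100101100
100001000
110000011
000000011
000000010
000000000
Population = 19

Comparison: toroidal=26, fixed-dead=19 -> toroidal

Answer: toroidal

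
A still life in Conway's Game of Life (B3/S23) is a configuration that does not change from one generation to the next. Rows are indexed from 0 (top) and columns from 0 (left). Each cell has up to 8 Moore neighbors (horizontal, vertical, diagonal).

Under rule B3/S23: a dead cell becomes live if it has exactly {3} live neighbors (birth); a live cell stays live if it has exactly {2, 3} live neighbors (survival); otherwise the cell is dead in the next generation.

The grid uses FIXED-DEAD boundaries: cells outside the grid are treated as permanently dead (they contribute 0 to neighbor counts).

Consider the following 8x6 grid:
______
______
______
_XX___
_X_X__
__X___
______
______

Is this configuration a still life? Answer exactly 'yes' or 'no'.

Compute generation 1 and compare to generation 0 (given above):
Generation 1:
______
______
______
_XX___
_X_X__
__X___
______
______
The grids are IDENTICAL -> still life.

Answer: yes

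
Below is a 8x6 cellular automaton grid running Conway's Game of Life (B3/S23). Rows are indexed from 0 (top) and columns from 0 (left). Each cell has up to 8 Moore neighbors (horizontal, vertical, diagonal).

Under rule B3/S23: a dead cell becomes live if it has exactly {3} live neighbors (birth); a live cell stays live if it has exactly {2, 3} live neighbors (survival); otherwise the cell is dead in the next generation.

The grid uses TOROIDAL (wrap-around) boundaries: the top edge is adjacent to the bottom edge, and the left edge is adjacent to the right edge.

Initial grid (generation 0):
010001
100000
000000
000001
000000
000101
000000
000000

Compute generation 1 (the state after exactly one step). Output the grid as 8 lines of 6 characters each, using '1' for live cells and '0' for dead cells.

Answer: 100000
100000
000000
000000
000010
000000
000000
000000

Derivation:
Simulating step by step:
Generation 0 (given above): 6 live cells
Generation 1: 3 live cells
(generation 1 grid is the final answer)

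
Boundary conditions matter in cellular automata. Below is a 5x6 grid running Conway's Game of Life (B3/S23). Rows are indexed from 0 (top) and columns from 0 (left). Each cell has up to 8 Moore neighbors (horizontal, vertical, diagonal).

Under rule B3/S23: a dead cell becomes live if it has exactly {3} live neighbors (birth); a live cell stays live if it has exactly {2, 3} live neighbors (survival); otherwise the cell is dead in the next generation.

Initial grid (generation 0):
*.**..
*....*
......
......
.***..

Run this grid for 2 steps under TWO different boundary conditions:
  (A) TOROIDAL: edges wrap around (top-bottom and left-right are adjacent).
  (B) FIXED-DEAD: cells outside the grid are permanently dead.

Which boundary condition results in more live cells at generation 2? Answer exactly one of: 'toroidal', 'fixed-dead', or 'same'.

Answer: toroidal

Derivation:
Under TOROIDAL boundary, generation 2:
...*..
.*....
**....
..*...
**.*.*
Population = 9

Under FIXED-DEAD boundary, generation 2:
......
......
......
......
......
Population = 0

Comparison: toroidal=9, fixed-dead=0 -> toroidal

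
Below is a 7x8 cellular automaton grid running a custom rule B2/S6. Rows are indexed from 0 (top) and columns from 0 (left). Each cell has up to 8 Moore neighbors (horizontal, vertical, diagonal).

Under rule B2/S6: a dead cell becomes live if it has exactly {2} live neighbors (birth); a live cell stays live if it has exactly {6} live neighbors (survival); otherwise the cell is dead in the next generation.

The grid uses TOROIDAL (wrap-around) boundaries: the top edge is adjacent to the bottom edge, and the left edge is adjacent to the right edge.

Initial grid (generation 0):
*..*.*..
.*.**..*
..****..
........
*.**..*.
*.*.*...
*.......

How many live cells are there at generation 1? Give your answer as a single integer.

Answer: 12

Derivation:
Simulating step by step:
Generation 0 (given above): 19 live cells
Generation 1: 12 live cells
......*.
....*...
**....*.
......**
....**..
.....*..
..*..*..
Population at generation 1: 12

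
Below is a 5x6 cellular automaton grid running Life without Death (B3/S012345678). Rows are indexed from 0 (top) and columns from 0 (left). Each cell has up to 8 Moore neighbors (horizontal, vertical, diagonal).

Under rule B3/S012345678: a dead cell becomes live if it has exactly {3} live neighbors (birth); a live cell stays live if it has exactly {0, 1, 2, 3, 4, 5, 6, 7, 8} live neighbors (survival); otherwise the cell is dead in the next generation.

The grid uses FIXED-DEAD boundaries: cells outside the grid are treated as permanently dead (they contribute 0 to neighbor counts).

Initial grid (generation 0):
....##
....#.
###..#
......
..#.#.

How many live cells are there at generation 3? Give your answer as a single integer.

Answer: 18

Derivation:
Simulating step by step:
Generation 0 (given above): 9 live cells
Generation 1: 13 live cells
....##
.#.##.
###..#
..##..
..#.#.
Generation 2: 16 live cells
...###
##.##.
###..#
..###.
..#.#.
Generation 3: 18 live cells
..####
##.##.
###..#
..####
..#.#.
Population at generation 3: 18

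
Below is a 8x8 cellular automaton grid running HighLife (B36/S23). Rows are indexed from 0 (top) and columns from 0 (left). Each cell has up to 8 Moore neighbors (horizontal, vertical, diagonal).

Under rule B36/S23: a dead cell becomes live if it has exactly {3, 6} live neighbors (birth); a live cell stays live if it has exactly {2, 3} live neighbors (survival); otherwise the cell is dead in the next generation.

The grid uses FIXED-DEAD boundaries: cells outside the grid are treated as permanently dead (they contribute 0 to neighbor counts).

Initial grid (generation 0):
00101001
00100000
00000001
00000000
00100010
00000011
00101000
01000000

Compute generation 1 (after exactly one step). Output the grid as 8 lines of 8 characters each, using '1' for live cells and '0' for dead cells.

Answer: 00010000
00010000
00000000
00000000
00000011
00010111
00000000
00000000

Derivation:
Simulating step by step:
Generation 0 (given above): 12 live cells
Generation 1: 8 live cells
(generation 1 grid is the final answer)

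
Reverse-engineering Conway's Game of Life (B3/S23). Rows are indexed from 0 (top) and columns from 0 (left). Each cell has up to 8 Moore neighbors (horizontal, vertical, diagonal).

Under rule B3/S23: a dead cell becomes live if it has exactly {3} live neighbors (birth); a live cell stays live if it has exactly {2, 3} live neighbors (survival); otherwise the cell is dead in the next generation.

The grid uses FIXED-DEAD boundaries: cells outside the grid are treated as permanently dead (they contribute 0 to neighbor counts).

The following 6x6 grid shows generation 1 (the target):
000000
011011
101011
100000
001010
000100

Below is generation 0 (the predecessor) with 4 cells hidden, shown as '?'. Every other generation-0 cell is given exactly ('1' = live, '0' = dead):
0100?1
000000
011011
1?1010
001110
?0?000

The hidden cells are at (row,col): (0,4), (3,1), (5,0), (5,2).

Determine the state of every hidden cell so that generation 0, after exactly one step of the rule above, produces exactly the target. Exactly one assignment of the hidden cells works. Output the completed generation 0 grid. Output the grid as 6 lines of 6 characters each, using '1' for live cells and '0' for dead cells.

Answer: 010001
000000
011011
111010
001110
000000

Derivation:
Hidden generation-0 cells (in order): (0,4), (3,1), (5,0), (5,2).
A hidden cell only influences target cells in its own 3x3 neighborhood. Try each of the 2^4 = 16 assignments, step the completed generation 0 forward once under B3/S23, and compare with the target:
  (0,4)=0 (3,1)=0 (5,0)=0 (5,2)=0 -> step gives (2,0)='0' but target has '1' -> reject
  (0,4)=0 (3,1)=0 (5,0)=0 (5,2)=1 -> step gives (2,0)='0' but target has '1' -> reject
  (0,4)=0 (3,1)=0 (5,0)=1 (5,2)=0 -> step gives (2,0)='0' but target has '1' -> reject
  (0,4)=0 (3,1)=0 (5,0)=1 (5,2)=1 -> step gives (2,0)='0' but target has '1' -> reject
  (0,4)=0 (3,1)=1 (5,0)=0 (5,2)=0 -> step reproduces the target at every cell -> ACCEPT
  (0,4)=0 (3,1)=1 (5,0)=0 (5,2)=1 -> step gives (4,2)='0' but target has '1' -> reject
  (0,4)=0 (3,1)=1 (5,0)=1 (5,2)=0 -> step gives (4,0)='1' but target has '0' -> reject
  (0,4)=0 (3,1)=1 (5,0)=1 (5,2)=1 -> step gives (4,0)='1' but target has '0' -> reject
  (0,4)=1 (3,1)=0 (5,0)=0 (5,2)=0 -> step gives (1,3)='1' but target has '0' -> reject
  (0,4)=1 (3,1)=0 (5,0)=0 (5,2)=1 -> step gives (1,3)='1' but target has '0' -> reject
  (0,4)=1 (3,1)=0 (5,0)=1 (5,2)=0 -> step gives (1,3)='1' but target has '0' -> reject
  (0,4)=1 (3,1)=0 (5,0)=1 (5,2)=1 -> step gives (1,3)='1' but target has '0' -> reject
  (0,4)=1 (3,1)=1 (5,0)=0 (5,2)=0 -> step gives (1,3)='1' but target has '0' -> reject
  (0,4)=1 (3,1)=1 (5,0)=0 (5,2)=1 -> step gives (1,3)='1' but target has '0' -> reject
  (0,4)=1 (3,1)=1 (5,0)=1 (5,2)=0 -> step gives (1,3)='1' but target has '0' -> reject
  (0,4)=1 (3,1)=1 (5,0)=1 (5,2)=1 -> step gives (1,3)='1' but target has '0' -> reject
Unique solution: (0,4)=dead, (3,1)=live, (5,0)=dead, (5,2)=dead.
Check: live-neighbor counts of every cell in the completed generation 0:
101010
233233
343422
255744
243422
012321
Applying B3/S23 to generation 0 with these counts gives:
000000
011011
101011
100000
001010
000100
which matches the target exactly.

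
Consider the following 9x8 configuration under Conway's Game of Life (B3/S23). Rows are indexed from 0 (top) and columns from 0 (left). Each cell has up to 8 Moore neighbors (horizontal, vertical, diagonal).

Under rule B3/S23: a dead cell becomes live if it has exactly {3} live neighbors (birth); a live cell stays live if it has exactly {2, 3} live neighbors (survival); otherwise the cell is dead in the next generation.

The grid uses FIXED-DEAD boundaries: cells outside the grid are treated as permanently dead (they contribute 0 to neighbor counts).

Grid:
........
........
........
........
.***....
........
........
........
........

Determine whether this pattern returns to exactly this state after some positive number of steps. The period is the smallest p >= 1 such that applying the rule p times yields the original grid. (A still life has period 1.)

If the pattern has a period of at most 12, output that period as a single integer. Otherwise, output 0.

Answer: 2

Derivation:
Simulating and comparing each generation to the original:
Gen 0 (original, given above): 3 live cells
Gen 1: 3 live cells, differs from original
Gen 2: 3 live cells, MATCHES original -> period = 2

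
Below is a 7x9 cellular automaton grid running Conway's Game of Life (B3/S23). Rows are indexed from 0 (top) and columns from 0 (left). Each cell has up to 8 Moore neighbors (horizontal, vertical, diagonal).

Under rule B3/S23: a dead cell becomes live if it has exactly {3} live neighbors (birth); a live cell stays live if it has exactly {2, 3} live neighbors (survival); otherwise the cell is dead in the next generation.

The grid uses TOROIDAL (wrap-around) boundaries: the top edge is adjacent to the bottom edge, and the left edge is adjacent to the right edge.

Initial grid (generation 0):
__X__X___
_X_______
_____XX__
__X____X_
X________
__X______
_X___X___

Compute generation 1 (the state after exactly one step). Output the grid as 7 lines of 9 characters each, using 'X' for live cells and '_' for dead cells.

Answer: _XX______
_____XX__
______X__
______X__
_X_______
_X_______
_XX______

Derivation:
Simulating step by step:
Generation 0 (given above): 11 live cells
Generation 1: 10 live cells
(generation 1 grid is the final answer)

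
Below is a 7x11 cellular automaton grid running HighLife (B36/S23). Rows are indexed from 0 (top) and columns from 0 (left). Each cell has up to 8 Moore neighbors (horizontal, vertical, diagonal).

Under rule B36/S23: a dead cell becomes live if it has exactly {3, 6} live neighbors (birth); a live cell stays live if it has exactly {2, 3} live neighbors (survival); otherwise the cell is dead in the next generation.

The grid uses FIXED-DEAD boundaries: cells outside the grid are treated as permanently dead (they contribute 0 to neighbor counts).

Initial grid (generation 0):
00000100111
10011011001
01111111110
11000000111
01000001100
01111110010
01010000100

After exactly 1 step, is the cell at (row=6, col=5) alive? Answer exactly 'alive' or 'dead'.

Answer: alive

Derivation:
Simulating step by step:
Generation 0 (given above): 37 live cells
Generation 1: 34 live cells
00001111111
01000100111
00000000000
10011101001
00011111001
11011110010
01010100000

Cell (6,5) at generation 1: 1 -> alive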